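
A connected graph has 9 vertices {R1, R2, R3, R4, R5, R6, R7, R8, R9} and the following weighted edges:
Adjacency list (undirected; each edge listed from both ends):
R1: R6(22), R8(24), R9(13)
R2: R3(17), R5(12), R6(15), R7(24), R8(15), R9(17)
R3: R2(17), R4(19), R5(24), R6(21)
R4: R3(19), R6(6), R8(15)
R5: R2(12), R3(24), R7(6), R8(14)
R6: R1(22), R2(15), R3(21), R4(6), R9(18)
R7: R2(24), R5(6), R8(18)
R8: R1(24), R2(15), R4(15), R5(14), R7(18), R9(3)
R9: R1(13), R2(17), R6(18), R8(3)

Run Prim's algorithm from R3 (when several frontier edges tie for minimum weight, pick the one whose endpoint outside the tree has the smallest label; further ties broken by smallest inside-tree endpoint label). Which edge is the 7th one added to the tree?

Prim, starting at R3.
Step 1: cheapest edge leaving the tree is R2 R3 (17); add R2.
Step 2: cheapest edge leaving the tree is R2 R5 (12); add R5.
Step 3: cheapest edge leaving the tree is R5 R7 (6); add R7.
Step 4: cheapest edge leaving the tree is R5 R8 (14); add R8.
Step 5: cheapest edge leaving the tree is R8 R9 (3); add R9.
Step 6: cheapest edge leaving the tree is R1 R9 (13); add R1.
Step 7: cheapest edge leaving the tree is R4 R8 (15); add R4.
Step 8: cheapest edge leaving the tree is R4 R6 (6); add R6.
The 7th edge added is R4 R8.

R4-R8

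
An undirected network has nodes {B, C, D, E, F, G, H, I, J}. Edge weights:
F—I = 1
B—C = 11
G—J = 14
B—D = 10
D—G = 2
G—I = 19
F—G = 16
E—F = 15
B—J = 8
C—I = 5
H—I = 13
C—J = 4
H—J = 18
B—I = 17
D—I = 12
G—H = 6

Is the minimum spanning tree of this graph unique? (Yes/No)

Yes

Kruskal's algorithm — process edges by increasing weight (ties by edge label):
F—I (1): add — endpoints in different components.
D—G (2): add — endpoints in different components.
C—J (4): add — endpoints in different components.
C—I (5): add — endpoints in different components.
G—H (6): add — endpoints in different components.
B—J (8): add — endpoints in different components.
B—D (10): add — endpoints in different components.
B—C (11): skip — B and C already connected.
D—I (12): skip — D and I already connected.
H—I (13): skip — H and I already connected.
G—J (14): skip — G and J already connected.
E—F (15): add — endpoints in different components.
Every non-tree edge has weight strictly greater than the heaviest edge on the tree path between its endpoints, so the MST is unique.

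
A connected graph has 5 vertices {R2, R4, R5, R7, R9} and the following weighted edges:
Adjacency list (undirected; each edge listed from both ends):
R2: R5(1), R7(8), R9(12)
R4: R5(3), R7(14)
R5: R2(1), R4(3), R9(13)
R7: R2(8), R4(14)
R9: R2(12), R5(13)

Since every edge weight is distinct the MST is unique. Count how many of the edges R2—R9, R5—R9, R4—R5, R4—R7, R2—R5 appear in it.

Kruskal's algorithm — process edges by increasing weight (ties by edge label):
R2—R5 (1): add. Components now {R9} {R2,R5} {R4} {R7}
R4—R5 (3): add. Components now {R9} {R2,R4,R5} {R7}
R2—R7 (8): add. Components now {R9} {R2,R4,R5,R7}
R2—R9 (12): add. Components now {R2,R4,R5,R7,R9}
MST edge set: {R2—R5, R4—R5, R2—R7, R2—R9}.
Of the listed edges, {R2—R9, R4—R5, R2—R5} are in the MST → 3.

3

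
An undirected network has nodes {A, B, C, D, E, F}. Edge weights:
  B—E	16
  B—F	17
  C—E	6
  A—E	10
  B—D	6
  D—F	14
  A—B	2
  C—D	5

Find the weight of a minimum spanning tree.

33

Sort edges by weight, then run Kruskal:
A—B (2): add — endpoints in different components.
C—D (5): add — endpoints in different components.
B—D (6): add — endpoints in different components.
C—E (6): add — endpoints in different components.
A—E (10): skip — A and E already connected.
D—F (14): add — endpoints in different components.
MST edges: A—B, C—D, B—D, C—E, D—F; total weight 2+5+6+6+14 = 33.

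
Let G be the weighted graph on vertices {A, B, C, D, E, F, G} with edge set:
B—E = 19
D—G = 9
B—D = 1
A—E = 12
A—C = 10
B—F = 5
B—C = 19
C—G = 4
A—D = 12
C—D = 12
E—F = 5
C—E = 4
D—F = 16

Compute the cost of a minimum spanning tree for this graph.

29

Prim, starting at D.
Step 1: frontier [B—D 1, D—G 9, A—D 12, C—D 12, D—F 16] → take B—D (1); add B.
Step 2: frontier [B—F 5, B—C 19, B—E 19, D—G 9, A—D 12, C—D 12, D—F 16] → take B—F (5); add F.
Step 3: frontier [B—C 19, B—E 19, D—G 9, A—D 12, C—D 12, E—F 5] → take E—F (5); add E.
Step 4: frontier [B—C 19, D—G 9, A—D 12, C—D 12, C—E 4, A—E 12] → take C—E (4); add C.
Step 5: frontier [C—G 4, A—C 10, D—G 9, A—D 12, A—E 12] → take C—G (4); add G.
Step 6: frontier [A—C 10, A—D 12, A—E 12] → take A—C (10); add A.
MST edges: B—D, B—F, E—F, C—E, C—G, A—C; total weight 1+5+5+4+4+10 = 29.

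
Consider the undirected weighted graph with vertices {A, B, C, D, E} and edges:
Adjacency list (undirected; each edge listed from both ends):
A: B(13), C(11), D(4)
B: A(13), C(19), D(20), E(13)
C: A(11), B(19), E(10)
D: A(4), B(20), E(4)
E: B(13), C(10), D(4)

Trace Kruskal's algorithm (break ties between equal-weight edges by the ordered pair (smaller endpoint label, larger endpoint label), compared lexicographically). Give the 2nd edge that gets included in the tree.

Kruskal's algorithm — process edges by increasing weight (ties by edge label):
A-D (4): add — endpoints in different components.
D-E (4): add — endpoints in different components.
C-E (10): add — endpoints in different components.
A-C (11): skip — A and C already connected.
A-B (13): add — endpoints in different components.
The 2nd edge added is D-E.

D-E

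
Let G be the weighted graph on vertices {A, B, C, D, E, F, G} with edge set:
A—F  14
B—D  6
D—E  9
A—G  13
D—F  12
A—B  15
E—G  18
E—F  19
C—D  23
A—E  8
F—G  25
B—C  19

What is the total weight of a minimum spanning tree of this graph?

Kruskal's algorithm — process edges by increasing weight (ties by edge label):
B—D (6): add — endpoints in different components.
A—E (8): add — endpoints in different components.
D—E (9): add — endpoints in different components.
D—F (12): add — endpoints in different components.
A—G (13): add — endpoints in different components.
A—F (14): skip — A and F already connected.
A—B (15): skip — A and B already connected.
E—G (18): skip — E and G already connected.
B—C (19): add — endpoints in different components.
MST edges: B—D, A—E, D—E, D—F, A—G, B—C; total weight 6+8+9+12+13+19 = 67.

67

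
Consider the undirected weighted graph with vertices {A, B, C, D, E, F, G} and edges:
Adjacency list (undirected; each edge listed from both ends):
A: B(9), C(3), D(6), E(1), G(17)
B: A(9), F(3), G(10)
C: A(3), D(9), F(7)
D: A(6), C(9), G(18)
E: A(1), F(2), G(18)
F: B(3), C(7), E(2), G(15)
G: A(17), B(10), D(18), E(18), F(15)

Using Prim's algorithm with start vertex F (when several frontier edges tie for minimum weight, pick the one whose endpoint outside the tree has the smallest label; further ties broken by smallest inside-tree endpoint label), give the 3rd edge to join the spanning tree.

Grow the tree from F using Prim:
Step 1: cheapest edge leaving the tree is E–F (2); add E.
Step 2: cheapest edge leaving the tree is A–E (1); add A.
Step 3: cheapest edge leaving the tree is B–F (3); add B.
Step 4: cheapest edge leaving the tree is A–C (3); add C.
Step 5: cheapest edge leaving the tree is A–D (6); add D.
Step 6: cheapest edge leaving the tree is B–G (10); add G.
The 3rd edge added is B–F.

B-F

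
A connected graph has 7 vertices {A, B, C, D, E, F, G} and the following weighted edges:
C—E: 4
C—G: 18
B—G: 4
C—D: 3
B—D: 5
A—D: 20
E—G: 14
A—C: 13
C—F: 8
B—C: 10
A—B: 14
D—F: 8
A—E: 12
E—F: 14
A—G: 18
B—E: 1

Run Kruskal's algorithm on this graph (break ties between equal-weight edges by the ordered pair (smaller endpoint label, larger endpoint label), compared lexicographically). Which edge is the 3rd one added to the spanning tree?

Kruskal's algorithm — process edges by increasing weight (ties by edge label):
B—E (1): add — endpoints in different components.
C—D (3): add — endpoints in different components.
B—G (4): add — endpoints in different components.
C—E (4): add — endpoints in different components.
B—D (5): skip — B and D already connected.
C—F (8): add — endpoints in different components.
D—F (8): skip — D and F already connected.
B—C (10): skip — B and C already connected.
A—E (12): add — endpoints in different components.
The 3rd edge added is B—G.

B-G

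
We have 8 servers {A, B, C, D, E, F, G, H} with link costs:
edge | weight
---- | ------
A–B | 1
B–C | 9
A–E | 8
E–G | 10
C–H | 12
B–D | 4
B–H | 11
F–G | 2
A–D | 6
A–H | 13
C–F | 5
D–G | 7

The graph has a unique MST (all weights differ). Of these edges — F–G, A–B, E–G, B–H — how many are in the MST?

Sort edges by weight, then run Kruskal:
A–B (1): add — endpoints in different components.
F–G (2): add — endpoints in different components.
B–D (4): add — endpoints in different components.
C–F (5): add — endpoints in different components.
A–D (6): skip — A and D already connected.
D–G (7): add — endpoints in different components.
A–E (8): add — endpoints in different components.
B–C (9): skip — B and C already connected.
E–G (10): skip — E and G already connected.
B–H (11): add — endpoints in different components.
MST edge set: {A–B, F–G, B–D, C–F, D–G, A–E, B–H}.
Of the listed edges, {F–G, A–B, B–H} are in the MST → 3.

3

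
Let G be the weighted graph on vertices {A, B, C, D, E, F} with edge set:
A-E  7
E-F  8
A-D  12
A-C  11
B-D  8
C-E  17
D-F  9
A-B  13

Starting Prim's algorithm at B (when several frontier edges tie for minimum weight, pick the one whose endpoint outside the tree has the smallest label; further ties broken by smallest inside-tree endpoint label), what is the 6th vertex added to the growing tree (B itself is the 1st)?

Prim, starting at B.
Step 1: cheapest edge leaving the tree is B-D (8); add D.
Step 2: cheapest edge leaving the tree is D-F (9); add F.
Step 3: cheapest edge leaving the tree is E-F (8); add E.
Step 4: cheapest edge leaving the tree is A-E (7); add A.
Step 5: cheapest edge leaving the tree is A-C (11); add C.
Vertex order: B, D, F, E, A, C. The 6th vertex is C.

C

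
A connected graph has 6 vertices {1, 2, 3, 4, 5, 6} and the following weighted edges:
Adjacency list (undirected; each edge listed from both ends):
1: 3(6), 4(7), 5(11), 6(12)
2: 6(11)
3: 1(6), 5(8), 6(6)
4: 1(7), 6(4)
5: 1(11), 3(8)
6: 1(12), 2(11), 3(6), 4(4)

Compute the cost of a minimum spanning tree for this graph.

Kruskal: consider edges lightest-first.
4-6 (4): add — endpoints in different components.
1-3 (6): add — endpoints in different components.
3-6 (6): add — endpoints in different components.
1-4 (7): skip — 1 and 4 already connected.
3-5 (8): add — endpoints in different components.
1-5 (11): skip — 1 and 5 already connected.
2-6 (11): add — endpoints in different components.
MST edges: 4-6, 1-3, 3-6, 3-5, 2-6; total weight 4+6+6+8+11 = 35.

35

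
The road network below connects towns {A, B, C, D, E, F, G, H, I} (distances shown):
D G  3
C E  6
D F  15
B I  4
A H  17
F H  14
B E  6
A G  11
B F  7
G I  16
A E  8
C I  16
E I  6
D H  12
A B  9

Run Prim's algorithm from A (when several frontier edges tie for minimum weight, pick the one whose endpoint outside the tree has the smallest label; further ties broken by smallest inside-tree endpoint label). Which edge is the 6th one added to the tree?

Prim's algorithm from A:
Step 1: cheapest edge leaving the tree is A E (8); add E.
Step 2: cheapest edge leaving the tree is B E (6); add B.
Step 3: cheapest edge leaving the tree is B I (4); add I.
Step 4: cheapest edge leaving the tree is C E (6); add C.
Step 5: cheapest edge leaving the tree is B F (7); add F.
Step 6: cheapest edge leaving the tree is A G (11); add G.
Step 7: cheapest edge leaving the tree is D G (3); add D.
Step 8: cheapest edge leaving the tree is D H (12); add H.
The 6th edge added is A G.

A-G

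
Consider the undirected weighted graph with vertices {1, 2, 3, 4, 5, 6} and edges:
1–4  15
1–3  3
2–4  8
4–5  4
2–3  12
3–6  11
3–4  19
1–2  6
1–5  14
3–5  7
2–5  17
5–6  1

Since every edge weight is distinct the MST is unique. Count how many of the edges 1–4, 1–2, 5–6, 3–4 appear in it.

2

Kruskal's algorithm — process edges by increasing weight (ties by edge label):
5–6 (1): add — endpoints in different components.
1–3 (3): add — endpoints in different components.
4–5 (4): add — endpoints in different components.
1–2 (6): add — endpoints in different components.
3–5 (7): add — endpoints in different components.
MST edge set: {5–6, 1–3, 4–5, 1–2, 3–5}.
Of the listed edges, {1–2, 5–6} are in the MST → 2.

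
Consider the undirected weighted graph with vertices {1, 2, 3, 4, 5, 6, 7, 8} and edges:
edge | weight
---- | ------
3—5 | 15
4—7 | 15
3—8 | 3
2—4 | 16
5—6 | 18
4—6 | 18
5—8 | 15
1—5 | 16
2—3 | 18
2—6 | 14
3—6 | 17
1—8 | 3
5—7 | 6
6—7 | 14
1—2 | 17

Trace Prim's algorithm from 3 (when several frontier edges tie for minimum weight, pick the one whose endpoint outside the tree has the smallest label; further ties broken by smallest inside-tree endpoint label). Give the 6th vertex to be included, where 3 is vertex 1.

6

Prim's algorithm from 3:
Step 1: cheapest edge leaving the tree is 3—8 (3); add 8.
Step 2: cheapest edge leaving the tree is 1—8 (3); add 1.
Step 3: cheapest edge leaving the tree is 3—5 (15); add 5.
Step 4: cheapest edge leaving the tree is 5—7 (6); add 7.
Step 5: cheapest edge leaving the tree is 6—7 (14); add 6.
Step 6: cheapest edge leaving the tree is 2—6 (14); add 2.
Step 7: cheapest edge leaving the tree is 4—7 (15); add 4.
Vertex order: 3, 8, 1, 5, 7, 6, 2, 4. The 6th vertex is 6.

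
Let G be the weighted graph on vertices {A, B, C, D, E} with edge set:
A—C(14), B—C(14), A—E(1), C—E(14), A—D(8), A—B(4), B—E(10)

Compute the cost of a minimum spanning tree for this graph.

27

Kruskal's algorithm — process edges by increasing weight (ties by edge label):
A—E (1): add — endpoints in different components.
A—B (4): add — endpoints in different components.
A—D (8): add — endpoints in different components.
B—E (10): skip — B and E already connected.
A—C (14): add — endpoints in different components.
MST edges: A—E, A—B, A—D, A—C; total weight 1+4+8+14 = 27.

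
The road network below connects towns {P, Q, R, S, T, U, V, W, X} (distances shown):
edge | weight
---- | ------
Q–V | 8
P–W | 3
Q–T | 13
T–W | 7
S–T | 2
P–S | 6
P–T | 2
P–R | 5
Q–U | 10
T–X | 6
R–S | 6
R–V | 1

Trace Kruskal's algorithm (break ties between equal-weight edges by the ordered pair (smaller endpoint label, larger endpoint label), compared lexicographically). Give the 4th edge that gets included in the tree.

Kruskal: consider edges lightest-first.
R–V (1): add — endpoints in different components.
P–T (2): add — endpoints in different components.
S–T (2): add — endpoints in different components.
P–W (3): add — endpoints in different components.
P–R (5): add — endpoints in different components.
P–S (6): skip — S and P already connected.
R–S (6): skip — S and R already connected.
T–X (6): add — endpoints in different components.
T–W (7): skip — W and T already connected.
Q–V (8): add — endpoints in different components.
Q–U (10): add — endpoints in different components.
The 4th edge added is P–W.

P-W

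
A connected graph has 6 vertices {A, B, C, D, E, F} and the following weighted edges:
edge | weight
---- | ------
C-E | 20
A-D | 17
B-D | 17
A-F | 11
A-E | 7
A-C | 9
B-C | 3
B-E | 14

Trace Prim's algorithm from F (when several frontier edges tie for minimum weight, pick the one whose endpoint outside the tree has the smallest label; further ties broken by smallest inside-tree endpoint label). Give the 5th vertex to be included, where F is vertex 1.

B

Grow the tree from F using Prim:
Step 1: frontier [A-F 11] → take A-F (11); add A.
Step 2: frontier [A-E 7, A-C 9, A-D 17] → take A-E (7); add E.
Step 3: frontier [A-C 9, A-D 17, B-E 14, C-E 20] → take A-C (9); add C.
Step 4: frontier [A-D 17, B-C 3, B-E 14] → take B-C (3); add B.
Step 5: frontier [A-D 17, B-D 17] → take A-D (17); add D.
Vertex order: F, A, E, C, B, D. The 5th vertex is B.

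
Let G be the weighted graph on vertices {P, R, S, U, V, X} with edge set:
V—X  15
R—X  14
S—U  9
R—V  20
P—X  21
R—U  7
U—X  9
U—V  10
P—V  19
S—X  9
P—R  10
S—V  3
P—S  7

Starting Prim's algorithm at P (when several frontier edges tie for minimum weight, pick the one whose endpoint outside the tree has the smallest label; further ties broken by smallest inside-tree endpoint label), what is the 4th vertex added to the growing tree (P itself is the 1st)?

U

Grow the tree from P using Prim:
Step 1: frontier [P—S 7, P—R 10, P—V 19, P—X 21] → take P—S (7); add S.
Step 2: frontier [P—R 10, P—V 19, P—X 21, S—V 3, S—U 9, S—X 9] → take S—V (3); add V.
Step 3: frontier [P—R 10, P—X 21, S—U 9, S—X 9, U—V 10, V—X 15, R—V 20] → take S—U (9); add U.
Step 4: frontier [P—R 10, P—X 21, S—X 9, R—U 7, U—X 9, V—X 15, R—V 20] → take R—U (7); add R.
Step 5: frontier [P—X 21, R—X 14, S—X 9, U—X 9, V—X 15] → take S—X (9); add X.
Vertex order: P, S, V, U, R, X. The 4th vertex is U.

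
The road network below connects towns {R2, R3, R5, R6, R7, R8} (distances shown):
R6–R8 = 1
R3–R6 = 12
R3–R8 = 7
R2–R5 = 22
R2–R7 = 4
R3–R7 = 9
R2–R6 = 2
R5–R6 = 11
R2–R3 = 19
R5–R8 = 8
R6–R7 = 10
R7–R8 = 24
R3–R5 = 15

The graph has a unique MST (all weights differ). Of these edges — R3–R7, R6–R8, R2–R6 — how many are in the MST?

Kruskal's algorithm — process edges by increasing weight (ties by edge label):
R6–R8 (1): add — endpoints in different components.
R2–R6 (2): add — endpoints in different components.
R2–R7 (4): add — endpoints in different components.
R3–R8 (7): add — endpoints in different components.
R5–R8 (8): add — endpoints in different components.
MST edge set: {R6–R8, R2–R6, R2–R7, R3–R8, R5–R8}.
Of the listed edges, {R6–R8, R2–R6} are in the MST → 2.

2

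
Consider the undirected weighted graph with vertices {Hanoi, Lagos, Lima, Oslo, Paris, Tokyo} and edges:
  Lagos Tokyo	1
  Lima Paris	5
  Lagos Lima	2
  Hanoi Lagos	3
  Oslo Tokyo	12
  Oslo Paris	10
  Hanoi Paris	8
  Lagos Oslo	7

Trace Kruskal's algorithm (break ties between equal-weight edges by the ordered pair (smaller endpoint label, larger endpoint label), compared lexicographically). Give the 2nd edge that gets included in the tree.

Sort edges by weight, then run Kruskal:
Lagos Tokyo (1): add — endpoints in different components.
Lagos Lima (2): add — endpoints in different components.
Hanoi Lagos (3): add — endpoints in different components.
Lima Paris (5): add — endpoints in different components.
Lagos Oslo (7): add — endpoints in different components.
The 2nd edge added is Lagos Lima.

Lagos-Lima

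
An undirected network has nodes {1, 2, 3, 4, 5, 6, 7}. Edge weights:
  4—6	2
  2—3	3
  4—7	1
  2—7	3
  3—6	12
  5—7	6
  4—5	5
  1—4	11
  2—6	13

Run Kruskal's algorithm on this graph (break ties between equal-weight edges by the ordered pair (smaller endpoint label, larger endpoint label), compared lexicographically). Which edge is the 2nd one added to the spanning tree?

Sort edges by weight, then run Kruskal:
4—7 (1): add. Components now {1} {2} {3} {4,7} {5} {6}
4—6 (2): add. Components now {1} {2} {3} {4,6,7} {5}
2—3 (3): add. Components now {1} {2,3} {4,6,7} {5}
2—7 (3): add. Components now {1} {2,3,4,6,7} {5}
4—5 (5): add. Components now {1} {2,3,4,5,6,7}
5—7 (6): skip — 5 and 7 already connected.
1—4 (11): add. Components now {1,2,3,4,5,6,7}
The 2nd edge added is 4—6.

4-6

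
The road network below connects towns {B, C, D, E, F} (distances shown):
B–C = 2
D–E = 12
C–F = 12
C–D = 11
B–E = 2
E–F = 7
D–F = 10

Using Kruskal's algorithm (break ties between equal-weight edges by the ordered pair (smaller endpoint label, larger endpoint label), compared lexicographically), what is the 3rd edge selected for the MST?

E-F

Kruskal's algorithm — process edges by increasing weight (ties by edge label):
B–C (2): add. Components now {B,C} {D} {E} {F}
B–E (2): add. Components now {B,C,E} {D} {F}
E–F (7): add. Components now {B,C,E,F} {D}
D–F (10): add. Components now {B,C,D,E,F}
The 3rd edge added is E–F.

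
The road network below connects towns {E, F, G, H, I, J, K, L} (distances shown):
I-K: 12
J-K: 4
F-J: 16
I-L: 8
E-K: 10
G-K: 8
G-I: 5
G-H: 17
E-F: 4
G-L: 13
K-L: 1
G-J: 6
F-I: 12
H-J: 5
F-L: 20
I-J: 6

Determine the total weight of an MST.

35

Kruskal's algorithm — process edges by increasing weight (ties by edge label):
K-L (1): add — endpoints in different components.
E-F (4): add — endpoints in different components.
J-K (4): add — endpoints in different components.
G-I (5): add — endpoints in different components.
H-J (5): add — endpoints in different components.
G-J (6): add — endpoints in different components.
I-J (6): skip — I and J already connected.
G-K (8): skip — G and K already connected.
I-L (8): skip — I and L already connected.
E-K (10): add — endpoints in different components.
MST edges: K-L, E-F, J-K, G-I, H-J, G-J, E-K; total weight 1+4+4+5+5+6+10 = 35.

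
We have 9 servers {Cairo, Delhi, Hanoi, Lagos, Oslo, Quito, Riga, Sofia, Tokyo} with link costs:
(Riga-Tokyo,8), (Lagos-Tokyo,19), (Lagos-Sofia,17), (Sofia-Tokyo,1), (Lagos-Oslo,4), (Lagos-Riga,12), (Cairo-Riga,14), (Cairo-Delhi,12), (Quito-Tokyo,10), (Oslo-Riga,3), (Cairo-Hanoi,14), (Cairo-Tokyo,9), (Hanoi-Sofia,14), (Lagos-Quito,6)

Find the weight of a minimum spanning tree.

57

Prim, starting at Oslo.
Step 1: cheapest edge leaving the tree is Oslo-Riga (3); add Riga.
Step 2: cheapest edge leaving the tree is Lagos-Oslo (4); add Lagos.
Step 3: cheapest edge leaving the tree is Lagos-Quito (6); add Quito.
Step 4: cheapest edge leaving the tree is Riga-Tokyo (8); add Tokyo.
Step 5: cheapest edge leaving the tree is Sofia-Tokyo (1); add Sofia.
Step 6: cheapest edge leaving the tree is Cairo-Tokyo (9); add Cairo.
Step 7: cheapest edge leaving the tree is Cairo-Delhi (12); add Delhi.
Step 8: cheapest edge leaving the tree is Cairo-Hanoi (14); add Hanoi.
MST edges: Oslo-Riga, Lagos-Oslo, Lagos-Quito, Riga-Tokyo, Sofia-Tokyo, Cairo-Tokyo, Cairo-Delhi, Cairo-Hanoi; total weight 3+4+6+8+1+9+12+14 = 57.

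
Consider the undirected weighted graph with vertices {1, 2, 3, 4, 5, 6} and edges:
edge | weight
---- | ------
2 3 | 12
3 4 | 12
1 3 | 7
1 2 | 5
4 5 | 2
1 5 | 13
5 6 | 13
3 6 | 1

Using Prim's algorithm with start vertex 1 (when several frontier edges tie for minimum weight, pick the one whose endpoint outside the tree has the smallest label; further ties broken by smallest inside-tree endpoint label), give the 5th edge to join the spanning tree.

4-5

Grow the tree from 1 using Prim:
Step 1: frontier [1 2 5, 1 3 7, 1 5 13] → take 1 2 (5); add 2.
Step 2: frontier [1 3 7, 1 5 13, 2 3 12] → take 1 3 (7); add 3.
Step 3: frontier [1 5 13, 3 6 1, 3 4 12] → take 3 6 (1); add 6.
Step 4: frontier [1 5 13, 3 4 12, 5 6 13] → take 3 4 (12); add 4.
Step 5: frontier [1 5 13, 4 5 2, 5 6 13] → take 4 5 (2); add 5.
The 5th edge added is 4 5.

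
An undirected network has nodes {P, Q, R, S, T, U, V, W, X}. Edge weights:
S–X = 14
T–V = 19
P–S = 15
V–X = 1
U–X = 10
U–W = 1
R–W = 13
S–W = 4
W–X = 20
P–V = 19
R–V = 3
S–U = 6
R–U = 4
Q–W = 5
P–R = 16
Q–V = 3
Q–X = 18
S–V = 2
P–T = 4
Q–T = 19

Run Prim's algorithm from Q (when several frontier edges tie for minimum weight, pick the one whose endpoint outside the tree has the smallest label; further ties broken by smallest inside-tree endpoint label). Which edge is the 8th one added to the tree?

Grow the tree from Q using Prim:
Step 1: cheapest edge leaving the tree is Q–V (3); add V.
Step 2: cheapest edge leaving the tree is V–X (1); add X.
Step 3: cheapest edge leaving the tree is S–V (2); add S.
Step 4: cheapest edge leaving the tree is R–V (3); add R.
Step 5: cheapest edge leaving the tree is R–U (4); add U.
Step 6: cheapest edge leaving the tree is U–W (1); add W.
Step 7: cheapest edge leaving the tree is P–S (15); add P.
Step 8: cheapest edge leaving the tree is P–T (4); add T.
The 8th edge added is P–T.

P-T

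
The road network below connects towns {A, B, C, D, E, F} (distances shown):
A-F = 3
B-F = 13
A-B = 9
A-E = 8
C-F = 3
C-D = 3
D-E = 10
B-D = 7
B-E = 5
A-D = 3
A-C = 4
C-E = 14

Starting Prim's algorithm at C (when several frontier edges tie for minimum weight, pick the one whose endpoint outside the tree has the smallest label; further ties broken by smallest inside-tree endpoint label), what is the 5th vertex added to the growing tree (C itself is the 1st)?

Grow the tree from C using Prim:
Step 1: frontier [C-D 3, C-F 3, A-C 4, C-E 14] → take C-D (3); add D.
Step 2: frontier [C-F 3, A-C 4, C-E 14, A-D 3, B-D 7, D-E 10] → take A-D (3); add A.
Step 3: frontier [A-F 3, A-E 8, A-B 9, C-F 3, C-E 14, B-D 7, D-E 10] → take A-F (3); add F.
Step 4: frontier [A-E 8, A-B 9, C-E 14, B-D 7, D-E 10, B-F 13] → take B-D (7); add B.
Step 5: frontier [A-E 8, B-E 5, C-E 14, D-E 10] → take B-E (5); add E.
Vertex order: C, D, A, F, B, E. The 5th vertex is B.

B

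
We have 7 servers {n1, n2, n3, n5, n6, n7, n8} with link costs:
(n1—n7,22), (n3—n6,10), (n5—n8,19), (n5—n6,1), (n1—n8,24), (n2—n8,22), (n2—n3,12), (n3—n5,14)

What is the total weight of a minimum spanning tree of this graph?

Grow the tree from n2 using Prim:
Step 1: frontier [n2—n3 12, n2—n8 22] → take n2—n3 (12); add n3.
Step 2: frontier [n2—n8 22, n3—n6 10, n3—n5 14] → take n3—n6 (10); add n6.
Step 3: frontier [n2—n8 22, n3—n5 14, n5—n6 1] → take n5—n6 (1); add n5.
Step 4: frontier [n2—n8 22, n5—n8 19] → take n5—n8 (19); add n8.
Step 5: frontier [n1—n8 24] → take n1—n8 (24); add n1.
Step 6: frontier [n1—n7 22] → take n1—n7 (22); add n7.
MST edges: n2—n3, n3—n6, n5—n6, n5—n8, n1—n8, n1—n7; total weight 12+10+1+19+24+22 = 88.

88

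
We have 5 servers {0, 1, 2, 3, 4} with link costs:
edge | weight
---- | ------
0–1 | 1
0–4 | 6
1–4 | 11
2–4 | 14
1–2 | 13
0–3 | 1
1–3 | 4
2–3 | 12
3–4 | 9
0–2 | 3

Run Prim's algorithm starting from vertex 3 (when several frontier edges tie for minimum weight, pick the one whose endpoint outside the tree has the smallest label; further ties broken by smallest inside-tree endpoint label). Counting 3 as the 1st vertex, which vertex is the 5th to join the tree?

Grow the tree from 3 using Prim:
Step 1: cheapest edge leaving the tree is 0–3 (1); add 0.
Step 2: cheapest edge leaving the tree is 0–1 (1); add 1.
Step 3: cheapest edge leaving the tree is 0–2 (3); add 2.
Step 4: cheapest edge leaving the tree is 0–4 (6); add 4.
Vertex order: 3, 0, 1, 2, 4. The 5th vertex is 4.

4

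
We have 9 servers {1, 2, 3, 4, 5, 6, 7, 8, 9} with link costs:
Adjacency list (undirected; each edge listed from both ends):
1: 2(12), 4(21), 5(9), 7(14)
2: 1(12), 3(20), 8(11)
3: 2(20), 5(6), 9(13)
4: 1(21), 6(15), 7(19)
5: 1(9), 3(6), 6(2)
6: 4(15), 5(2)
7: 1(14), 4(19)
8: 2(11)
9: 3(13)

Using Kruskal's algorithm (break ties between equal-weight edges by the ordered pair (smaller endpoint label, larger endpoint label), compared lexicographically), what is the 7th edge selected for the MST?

Sort edges by weight, then run Kruskal:
5–6 (2): add — endpoints in different components.
3–5 (6): add — endpoints in different components.
1–5 (9): add — endpoints in different components.
2–8 (11): add — endpoints in different components.
1–2 (12): add — endpoints in different components.
3–9 (13): add — endpoints in different components.
1–7 (14): add — endpoints in different components.
4–6 (15): add — endpoints in different components.
The 7th edge added is 1–7.

1-7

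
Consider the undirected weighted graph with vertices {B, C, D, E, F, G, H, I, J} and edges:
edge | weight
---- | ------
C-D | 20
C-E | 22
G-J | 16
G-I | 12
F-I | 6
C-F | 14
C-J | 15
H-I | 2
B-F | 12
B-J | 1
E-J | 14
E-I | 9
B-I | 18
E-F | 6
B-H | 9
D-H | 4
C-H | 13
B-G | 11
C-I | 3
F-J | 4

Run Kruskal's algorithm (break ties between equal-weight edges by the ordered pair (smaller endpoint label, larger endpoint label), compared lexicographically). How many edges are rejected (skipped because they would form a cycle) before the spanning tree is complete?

2

Kruskal's algorithm — process edges by increasing weight (ties by edge label):
B-J (1): add — endpoints in different components.
H-I (2): add — endpoints in different components.
C-I (3): add — endpoints in different components.
D-H (4): add — endpoints in different components.
F-J (4): add — endpoints in different components.
E-F (6): add — endpoints in different components.
F-I (6): add — endpoints in different components.
B-H (9): skip — B and H already connected.
E-I (9): skip — E and I already connected.
B-G (11): add — endpoints in different components.
Edges rejected before the tree was complete: 2.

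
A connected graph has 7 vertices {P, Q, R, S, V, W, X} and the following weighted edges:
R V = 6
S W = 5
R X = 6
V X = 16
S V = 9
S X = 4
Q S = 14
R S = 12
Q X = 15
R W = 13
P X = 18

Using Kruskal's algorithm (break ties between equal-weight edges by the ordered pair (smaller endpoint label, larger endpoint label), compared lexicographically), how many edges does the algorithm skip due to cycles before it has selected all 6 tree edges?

5

Kruskal's algorithm — process edges by increasing weight (ties by edge label):
S X (4): add — endpoints in different components.
S W (5): add — endpoints in different components.
R V (6): add — endpoints in different components.
R X (6): add — endpoints in different components.
S V (9): skip — S and V already connected.
R S (12): skip — S and R already connected.
R W (13): skip — R and W already connected.
Q S (14): add — endpoints in different components.
Q X (15): skip — Q and X already connected.
V X (16): skip — V and X already connected.
P X (18): add — endpoints in different components.
Edges rejected before the tree was complete: 5.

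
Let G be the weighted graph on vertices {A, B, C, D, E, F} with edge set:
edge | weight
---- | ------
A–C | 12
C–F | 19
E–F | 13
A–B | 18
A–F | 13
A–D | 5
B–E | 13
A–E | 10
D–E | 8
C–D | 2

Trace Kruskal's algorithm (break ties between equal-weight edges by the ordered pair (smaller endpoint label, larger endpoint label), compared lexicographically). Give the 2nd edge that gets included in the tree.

A-D

Sort edges by weight, then run Kruskal:
C–D (2): add. Components now {A} {B} {C,D} {E} {F}
A–D (5): add. Components now {A,C,D} {B} {E} {F}
D–E (8): add. Components now {A,C,D,E} {B} {F}
A–E (10): skip — A and E already connected.
A–C (12): skip — A and C already connected.
A–F (13): add. Components now {A,C,D,E,F} {B}
B–E (13): add. Components now {A,B,C,D,E,F}
The 2nd edge added is A–D.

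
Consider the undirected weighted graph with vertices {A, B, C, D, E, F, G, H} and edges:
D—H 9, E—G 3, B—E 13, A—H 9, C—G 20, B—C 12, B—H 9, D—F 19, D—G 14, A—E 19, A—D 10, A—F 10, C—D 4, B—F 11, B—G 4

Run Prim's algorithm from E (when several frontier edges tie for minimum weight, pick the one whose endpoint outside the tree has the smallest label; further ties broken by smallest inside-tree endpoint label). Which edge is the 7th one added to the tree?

Prim's algorithm from E:
Step 1: cheapest edge leaving the tree is E—G (3); add G.
Step 2: cheapest edge leaving the tree is B—G (4); add B.
Step 3: cheapest edge leaving the tree is B—H (9); add H.
Step 4: cheapest edge leaving the tree is A—H (9); add A.
Step 5: cheapest edge leaving the tree is D—H (9); add D.
Step 6: cheapest edge leaving the tree is C—D (4); add C.
Step 7: cheapest edge leaving the tree is A—F (10); add F.
The 7th edge added is A—F.

A-F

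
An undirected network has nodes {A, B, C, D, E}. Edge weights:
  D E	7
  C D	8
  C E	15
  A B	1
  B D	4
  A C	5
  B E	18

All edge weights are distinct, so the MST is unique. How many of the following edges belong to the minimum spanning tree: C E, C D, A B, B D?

Kruskal's algorithm — process edges by increasing weight (ties by edge label):
A B (1): add — endpoints in different components.
B D (4): add — endpoints in different components.
A C (5): add — endpoints in different components.
D E (7): add — endpoints in different components.
MST edge set: {A B, B D, A C, D E}.
Of the listed edges, {A B, B D} are in the MST → 2.

2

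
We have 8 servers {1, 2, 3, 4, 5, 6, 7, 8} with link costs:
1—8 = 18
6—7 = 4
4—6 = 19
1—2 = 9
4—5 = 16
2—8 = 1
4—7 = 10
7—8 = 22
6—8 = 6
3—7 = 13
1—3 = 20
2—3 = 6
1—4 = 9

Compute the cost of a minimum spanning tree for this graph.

51

Kruskal: consider edges lightest-first.
2—8 (1): add — endpoints in different components.
6—7 (4): add — endpoints in different components.
2—3 (6): add — endpoints in different components.
6—8 (6): add — endpoints in different components.
1—2 (9): add — endpoints in different components.
1—4 (9): add — endpoints in different components.
4—7 (10): skip — 4 and 7 already connected.
3—7 (13): skip — 3 and 7 already connected.
4—5 (16): add — endpoints in different components.
MST edges: 2—8, 6—7, 2—3, 6—8, 1—2, 1—4, 4—5; total weight 1+4+6+6+9+9+16 = 51.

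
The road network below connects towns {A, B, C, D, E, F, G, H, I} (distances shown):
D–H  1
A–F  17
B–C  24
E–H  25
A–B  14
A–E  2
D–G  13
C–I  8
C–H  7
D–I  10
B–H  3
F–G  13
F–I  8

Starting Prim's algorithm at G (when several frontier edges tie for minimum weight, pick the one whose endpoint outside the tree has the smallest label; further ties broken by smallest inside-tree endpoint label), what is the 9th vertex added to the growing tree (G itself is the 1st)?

E

Prim's algorithm from G:
Step 1: cheapest edge leaving the tree is D–G (13); add D.
Step 2: cheapest edge leaving the tree is D–H (1); add H.
Step 3: cheapest edge leaving the tree is B–H (3); add B.
Step 4: cheapest edge leaving the tree is C–H (7); add C.
Step 5: cheapest edge leaving the tree is C–I (8); add I.
Step 6: cheapest edge leaving the tree is F–I (8); add F.
Step 7: cheapest edge leaving the tree is A–B (14); add A.
Step 8: cheapest edge leaving the tree is A–E (2); add E.
Vertex order: G, D, H, B, C, I, F, A, E. The 9th vertex is E.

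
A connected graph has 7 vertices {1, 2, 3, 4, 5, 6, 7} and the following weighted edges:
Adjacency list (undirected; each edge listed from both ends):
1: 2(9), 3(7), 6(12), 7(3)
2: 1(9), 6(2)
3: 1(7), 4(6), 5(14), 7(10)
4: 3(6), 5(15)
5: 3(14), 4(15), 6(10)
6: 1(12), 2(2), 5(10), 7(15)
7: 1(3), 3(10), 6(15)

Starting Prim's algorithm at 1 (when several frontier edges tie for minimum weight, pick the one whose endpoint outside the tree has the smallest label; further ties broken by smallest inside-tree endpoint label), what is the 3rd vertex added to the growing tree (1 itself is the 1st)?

3

Prim, starting at 1.
Step 1: frontier [1–7 3, 1–3 7, 1–2 9, 1–6 12] → take 1–7 (3); add 7.
Step 2: frontier [1–3 7, 1–2 9, 1–6 12, 3–7 10, 6–7 15] → take 1–3 (7); add 3.
Step 3: frontier [1–2 9, 1–6 12, 3–4 6, 3–5 14, 6–7 15] → take 3–4 (6); add 4.
Step 4: frontier [1–2 9, 1–6 12, 3–5 14, 4–5 15, 6–7 15] → take 1–2 (9); add 2.
Step 5: frontier [1–6 12, 2–6 2, 3–5 14, 4–5 15, 6–7 15] → take 2–6 (2); add 6.
Step 6: frontier [3–5 14, 4–5 15, 5–6 10] → take 5–6 (10); add 5.
Vertex order: 1, 7, 3, 4, 2, 6, 5. The 3rd vertex is 3.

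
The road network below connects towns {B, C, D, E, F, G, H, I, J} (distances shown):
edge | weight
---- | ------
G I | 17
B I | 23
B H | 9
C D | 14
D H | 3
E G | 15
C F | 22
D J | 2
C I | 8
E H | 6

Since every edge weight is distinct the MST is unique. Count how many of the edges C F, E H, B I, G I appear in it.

Sort edges by weight, then run Kruskal:
D J (2): add — endpoints in different components.
D H (3): add — endpoints in different components.
E H (6): add — endpoints in different components.
C I (8): add — endpoints in different components.
B H (9): add — endpoints in different components.
C D (14): add — endpoints in different components.
E G (15): add — endpoints in different components.
G I (17): skip — G and I already connected.
C F (22): add — endpoints in different components.
MST edge set: {D J, D H, E H, C I, B H, C D, E G, C F}.
Of the listed edges, {C F, E H} are in the MST → 2.

2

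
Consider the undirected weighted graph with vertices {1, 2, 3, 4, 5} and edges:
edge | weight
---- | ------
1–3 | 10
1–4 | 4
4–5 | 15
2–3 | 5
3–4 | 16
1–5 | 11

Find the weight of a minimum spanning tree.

Prim's algorithm from 4:
Step 1: cheapest edge leaving the tree is 1–4 (4); add 1.
Step 2: cheapest edge leaving the tree is 1–3 (10); add 3.
Step 3: cheapest edge leaving the tree is 2–3 (5); add 2.
Step 4: cheapest edge leaving the tree is 1–5 (11); add 5.
MST edges: 1–4, 1–3, 2–3, 1–5; total weight 4+10+5+11 = 30.

30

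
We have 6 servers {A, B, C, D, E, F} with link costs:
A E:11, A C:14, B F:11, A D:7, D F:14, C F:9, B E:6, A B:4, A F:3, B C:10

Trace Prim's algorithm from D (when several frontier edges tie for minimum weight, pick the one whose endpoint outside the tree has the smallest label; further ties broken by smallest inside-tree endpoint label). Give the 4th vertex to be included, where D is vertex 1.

B

Prim's algorithm from D:
Step 1: cheapest edge leaving the tree is A D (7); add A.
Step 2: cheapest edge leaving the tree is A F (3); add F.
Step 3: cheapest edge leaving the tree is A B (4); add B.
Step 4: cheapest edge leaving the tree is B E (6); add E.
Step 5: cheapest edge leaving the tree is C F (9); add C.
Vertex order: D, A, F, B, E, C. The 4th vertex is B.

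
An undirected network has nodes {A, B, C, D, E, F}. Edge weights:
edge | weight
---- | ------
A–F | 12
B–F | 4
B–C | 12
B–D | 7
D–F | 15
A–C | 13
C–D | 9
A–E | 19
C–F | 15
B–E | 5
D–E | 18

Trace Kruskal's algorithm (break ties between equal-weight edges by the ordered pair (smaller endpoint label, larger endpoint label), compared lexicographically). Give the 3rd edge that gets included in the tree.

Kruskal: consider edges lightest-first.
B–F (4): add — endpoints in different components.
B–E (5): add — endpoints in different components.
B–D (7): add — endpoints in different components.
C–D (9): add — endpoints in different components.
A–F (12): add — endpoints in different components.
The 3rd edge added is B–D.

B-D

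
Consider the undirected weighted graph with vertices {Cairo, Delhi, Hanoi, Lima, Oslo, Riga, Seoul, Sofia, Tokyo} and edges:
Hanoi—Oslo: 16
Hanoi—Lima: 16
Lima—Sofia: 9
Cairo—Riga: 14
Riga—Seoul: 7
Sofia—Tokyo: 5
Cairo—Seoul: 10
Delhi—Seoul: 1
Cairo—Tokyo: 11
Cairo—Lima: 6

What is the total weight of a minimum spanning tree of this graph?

Kruskal: consider edges lightest-first.
Delhi—Seoul (1): add — endpoints in different components.
Sofia—Tokyo (5): add — endpoints in different components.
Cairo—Lima (6): add — endpoints in different components.
Riga—Seoul (7): add — endpoints in different components.
Lima—Sofia (9): add — endpoints in different components.
Cairo—Seoul (10): add — endpoints in different components.
Cairo—Tokyo (11): skip — Cairo and Tokyo already connected.
Cairo—Riga (14): skip — Riga and Cairo already connected.
Hanoi—Lima (16): add — endpoints in different components.
Hanoi—Oslo (16): add — endpoints in different components.
MST edges: Delhi—Seoul, Sofia—Tokyo, Cairo—Lima, Riga—Seoul, Lima—Sofia, Cairo—Seoul, Hanoi—Lima, Hanoi—Oslo; total weight 1+5+6+7+9+10+16+16 = 70.

70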